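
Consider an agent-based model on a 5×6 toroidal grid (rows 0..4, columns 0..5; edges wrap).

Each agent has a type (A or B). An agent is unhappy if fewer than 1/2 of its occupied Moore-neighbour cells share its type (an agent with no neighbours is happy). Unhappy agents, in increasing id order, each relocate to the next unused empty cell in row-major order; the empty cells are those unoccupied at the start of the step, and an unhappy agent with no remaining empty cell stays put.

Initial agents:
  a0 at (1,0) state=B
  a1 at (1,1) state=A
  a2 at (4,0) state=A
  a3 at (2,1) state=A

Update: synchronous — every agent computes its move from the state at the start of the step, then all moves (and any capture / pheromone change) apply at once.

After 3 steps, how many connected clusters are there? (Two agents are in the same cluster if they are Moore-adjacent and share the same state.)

2

t=1: a0@(0,0):B a1@(1,1):A a2@(4,0):A a3@(2,1):A
t=2: a0@(0,1):B a1@(1,1):A a2@(0,2):A a3@(2,1):A
t=3: a0@(0,0):B a1@(1,1):A a2@(0,2):A a3@(2,1):A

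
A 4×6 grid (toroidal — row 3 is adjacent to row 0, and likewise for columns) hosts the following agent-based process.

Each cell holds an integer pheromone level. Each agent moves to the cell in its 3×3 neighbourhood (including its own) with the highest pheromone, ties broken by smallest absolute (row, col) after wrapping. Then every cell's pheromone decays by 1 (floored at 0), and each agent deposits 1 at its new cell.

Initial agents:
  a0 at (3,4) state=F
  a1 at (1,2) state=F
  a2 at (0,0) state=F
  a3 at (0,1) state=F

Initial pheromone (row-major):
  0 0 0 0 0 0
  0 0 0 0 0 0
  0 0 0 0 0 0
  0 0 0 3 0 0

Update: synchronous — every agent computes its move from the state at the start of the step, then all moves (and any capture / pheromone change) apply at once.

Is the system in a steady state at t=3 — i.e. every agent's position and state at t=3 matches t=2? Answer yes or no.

yes

t=1: a0@(3,3) a1@(0,1) a2@(0,0) a3@(0,0) | pheromone: 2 1 0 0 0 0 / 0 0 0 0 0 0 / 0 0 0 0 0 0 / 0 0 0 3 0 0
t=2: a0@(3,3) a1@(0,0) a2@(0,0) a3@(0,0) | pheromone: 4 0 0 0 0 0 / 0 0 0 0 0 0 / 0 0 0 0 0 0 / 0 0 0 3 0 0
t=3: a0@(3,3) a1@(0,0) a2@(0,0) a3@(0,0) | pheromone: 6 0 0 0 0 0 / 0 0 0 0 0 0 / 0 0 0 0 0 0 / 0 0 0 3 0 0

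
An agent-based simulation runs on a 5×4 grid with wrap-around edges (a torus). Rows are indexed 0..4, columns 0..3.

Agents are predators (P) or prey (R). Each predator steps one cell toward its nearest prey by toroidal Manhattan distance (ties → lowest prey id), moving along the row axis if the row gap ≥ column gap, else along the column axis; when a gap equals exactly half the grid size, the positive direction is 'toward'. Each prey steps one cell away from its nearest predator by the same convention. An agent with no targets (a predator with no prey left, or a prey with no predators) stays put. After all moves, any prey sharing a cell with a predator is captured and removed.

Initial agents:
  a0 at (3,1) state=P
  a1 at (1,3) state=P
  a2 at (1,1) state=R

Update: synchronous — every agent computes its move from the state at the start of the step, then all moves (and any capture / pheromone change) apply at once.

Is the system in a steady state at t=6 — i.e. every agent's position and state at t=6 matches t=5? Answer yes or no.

t=1: a0@(2,1):P a1@(1,0):P a2@(0,1):R
t=2: a0@(1,1):P a1@(0,0):P a2@(4,1):R
t=3: a0@(0,1):P a1@(4,0):P a2@(3,1):R
t=4: a0@(4,1):P a1@(3,0):P a2@(2,1):R
t=5: a0@(3,1):P a1@(2,0):P a2@(1,1):R
t=6: a0@(2,1):P a1@(1,0):P a2@(0,1):R

no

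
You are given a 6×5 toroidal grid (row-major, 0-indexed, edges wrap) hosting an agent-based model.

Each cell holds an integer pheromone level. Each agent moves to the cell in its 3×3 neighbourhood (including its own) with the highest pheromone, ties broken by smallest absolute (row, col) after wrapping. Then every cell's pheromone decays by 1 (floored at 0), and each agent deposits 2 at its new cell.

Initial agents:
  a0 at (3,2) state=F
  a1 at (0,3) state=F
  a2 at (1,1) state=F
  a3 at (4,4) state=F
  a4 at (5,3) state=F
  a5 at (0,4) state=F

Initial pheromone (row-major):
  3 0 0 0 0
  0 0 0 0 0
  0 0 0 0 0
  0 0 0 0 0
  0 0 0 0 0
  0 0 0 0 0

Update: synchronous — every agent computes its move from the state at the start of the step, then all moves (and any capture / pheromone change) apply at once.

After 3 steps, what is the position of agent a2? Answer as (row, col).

(0, 0)

t=1: a0@(2,1) a1@(0,2) a2@(0,0) a3@(3,0) a4@(0,2) a5@(0,0) | pheromone: 6 0 4 0 0 / 0 0 0 0 0 / 0 2 0 0 0 / 2 0 0 0 0 / 0 0 0 0 0 / 0 0 0 0 0
t=2: a0@(2,1) a1@(0,2) a2@(0,0) a3@(2,1) a4@(0,2) a5@(0,0) | pheromone: 9 0 7 0 0 / 0 0 0 0 0 / 0 5 0 0 0 / 1 0 0 0 0 / 0 0 0 0 0 / 0 0 0 0 0
t=3: a0@(2,1) a1@(0,2) a2@(0,0) a3@(2,1) a4@(0,2) a5@(0,0) | pheromone: 12 0 10 0 0 / 0 0 0 0 0 / 0 8 0 0 0 / 0 0 0 0 0 / 0 0 0 0 0 / 0 0 0 0 0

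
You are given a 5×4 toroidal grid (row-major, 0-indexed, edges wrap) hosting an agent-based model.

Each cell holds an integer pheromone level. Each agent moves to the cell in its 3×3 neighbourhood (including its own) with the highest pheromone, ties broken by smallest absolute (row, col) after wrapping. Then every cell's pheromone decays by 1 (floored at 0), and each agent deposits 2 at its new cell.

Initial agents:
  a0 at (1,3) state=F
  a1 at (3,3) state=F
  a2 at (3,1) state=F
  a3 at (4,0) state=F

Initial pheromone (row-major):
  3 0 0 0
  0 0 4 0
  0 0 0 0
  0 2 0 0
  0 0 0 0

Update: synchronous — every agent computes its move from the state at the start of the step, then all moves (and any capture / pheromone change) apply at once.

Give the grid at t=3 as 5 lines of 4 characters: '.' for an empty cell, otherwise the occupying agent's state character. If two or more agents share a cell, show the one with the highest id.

F...
..F.
....
.F..
....

t=1: a0@(1,2) a1@(2,0) a2@(3,1) a3@(0,0) | pheromone: 4 0 0 0 / 0 0 5 0 / 2 0 0 0 / 0 3 0 0 / 0 0 0 0
t=2: a0@(1,2) a1@(3,1) a2@(3,1) a3@(0,0) | pheromone: 5 0 0 0 / 0 0 6 0 / 1 0 0 0 / 0 6 0 0 / 0 0 0 0
t=3: a0@(1,2) a1@(3,1) a2@(3,1) a3@(0,0) | pheromone: 6 0 0 0 / 0 0 7 0 / 0 0 0 0 / 0 9 0 0 / 0 0 0 0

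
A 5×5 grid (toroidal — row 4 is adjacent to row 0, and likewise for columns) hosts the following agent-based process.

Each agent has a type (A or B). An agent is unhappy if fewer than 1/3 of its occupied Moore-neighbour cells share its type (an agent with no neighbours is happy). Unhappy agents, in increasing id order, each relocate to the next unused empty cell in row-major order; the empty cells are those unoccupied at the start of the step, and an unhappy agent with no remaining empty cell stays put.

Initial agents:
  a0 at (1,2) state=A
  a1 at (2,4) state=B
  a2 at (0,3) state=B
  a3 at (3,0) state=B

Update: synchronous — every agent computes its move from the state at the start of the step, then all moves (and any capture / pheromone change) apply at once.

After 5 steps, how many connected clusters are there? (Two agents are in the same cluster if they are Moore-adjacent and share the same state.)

3

t=1: a0@(0,0):A a1@(2,4):B a2@(0,1):B a3@(3,0):B
t=2: a0@(0,2):A a1@(2,4):B a2@(0,3):B a3@(3,0):B
t=3: a0@(0,0):A a1@(2,4):B a2@(0,1):B a3@(3,0):B
t=4: a0@(0,2):A a1@(2,4):B a2@(0,3):B a3@(3,0):B
t=5: a0@(0,0):A a1@(2,4):B a2@(0,1):B a3@(3,0):B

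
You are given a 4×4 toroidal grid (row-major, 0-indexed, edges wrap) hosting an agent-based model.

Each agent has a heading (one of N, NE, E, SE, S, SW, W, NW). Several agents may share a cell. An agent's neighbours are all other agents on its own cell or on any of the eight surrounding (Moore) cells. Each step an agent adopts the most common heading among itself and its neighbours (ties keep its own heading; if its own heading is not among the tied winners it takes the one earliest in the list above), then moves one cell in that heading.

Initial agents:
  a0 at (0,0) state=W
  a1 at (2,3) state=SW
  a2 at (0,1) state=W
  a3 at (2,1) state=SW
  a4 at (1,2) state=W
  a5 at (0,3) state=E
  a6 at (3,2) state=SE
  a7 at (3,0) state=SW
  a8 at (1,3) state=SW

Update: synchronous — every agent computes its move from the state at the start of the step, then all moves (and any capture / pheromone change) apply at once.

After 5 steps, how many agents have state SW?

t=1: a0@(0,3):W a1@(3,2):SW a2@(0,0):W a3@(3,0):SW a4@(2,1):SW a5@(1,2):SW a6@(0,1):SW a7@(0,3):SW a8@(2,2):SW
t=2: a0@(1,2):SW a1@(0,1):SW a2@(1,3):SW a3@(0,3):SW a4@(3,0):SW a5@(2,1):SW a6@(1,0):SW a7@(1,2):SW a8@(3,1):SW
t=3: a0@(2,1):SW a1@(1,0):SW a2@(2,2):SW a3@(1,2):SW a4@(0,3):SW a5@(3,0):SW a6@(2,3):SW a7@(2,1):SW a8@(0,0):SW
t=4: a0@(3,0):SW a1@(2,3):SW a2@(3,1):SW a3@(2,1):SW a4@(1,2):SW a5@(0,3):SW a6@(3,2):SW a7@(3,0):SW a8@(1,3):SW
t=5: a0@(0,3):SW a1@(3,2):SW a2@(0,0):SW a3@(3,0):SW a4@(2,1):SW a5@(1,2):SW a6@(0,1):SW a7@(0,3):SW a8@(2,2):SW

9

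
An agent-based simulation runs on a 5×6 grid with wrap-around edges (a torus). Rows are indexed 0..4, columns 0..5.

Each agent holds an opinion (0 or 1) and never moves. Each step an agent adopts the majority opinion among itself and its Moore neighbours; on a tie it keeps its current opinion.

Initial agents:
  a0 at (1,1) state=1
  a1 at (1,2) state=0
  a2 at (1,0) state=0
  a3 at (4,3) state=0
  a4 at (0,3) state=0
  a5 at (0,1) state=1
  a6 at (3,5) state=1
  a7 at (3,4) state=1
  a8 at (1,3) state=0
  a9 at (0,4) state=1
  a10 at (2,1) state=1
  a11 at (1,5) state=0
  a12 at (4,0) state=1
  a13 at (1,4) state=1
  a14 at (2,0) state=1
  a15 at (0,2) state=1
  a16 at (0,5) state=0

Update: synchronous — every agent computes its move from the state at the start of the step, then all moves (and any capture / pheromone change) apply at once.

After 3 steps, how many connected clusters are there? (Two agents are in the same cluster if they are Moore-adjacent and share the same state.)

2

t=1: a0@(1,1):1 a1@(1,2):1 a2@(1,0):1 a3@(4,3):1 a4@(0,3):0 a5@(0,1):1 a6@(3,5):1 a7@(3,4):1 a8@(1,3):0 a9@(0,4):0 a10@(2,1):1 a11@(1,5):0 a12@(4,0):1 a13@(1,4):0 a14@(2,0):1 a15@(0,2):0 a16@(0,5):0
t=2: a0@(1,1):1 a1@(1,2):1 a2@(1,0):1 a3@(4,3):0 a4@(0,3):0 a5@(0,1):1 a6@(3,5):1 a7@(3,4):1 a8@(1,3):0 a9@(0,4):0 a10@(2,1):1 a11@(1,5):0 a12@(4,0):1 a13@(1,4):0 a14@(2,0):1 a15@(0,2):1 a16@(0,5):0
t=3: (unchanged — steady state)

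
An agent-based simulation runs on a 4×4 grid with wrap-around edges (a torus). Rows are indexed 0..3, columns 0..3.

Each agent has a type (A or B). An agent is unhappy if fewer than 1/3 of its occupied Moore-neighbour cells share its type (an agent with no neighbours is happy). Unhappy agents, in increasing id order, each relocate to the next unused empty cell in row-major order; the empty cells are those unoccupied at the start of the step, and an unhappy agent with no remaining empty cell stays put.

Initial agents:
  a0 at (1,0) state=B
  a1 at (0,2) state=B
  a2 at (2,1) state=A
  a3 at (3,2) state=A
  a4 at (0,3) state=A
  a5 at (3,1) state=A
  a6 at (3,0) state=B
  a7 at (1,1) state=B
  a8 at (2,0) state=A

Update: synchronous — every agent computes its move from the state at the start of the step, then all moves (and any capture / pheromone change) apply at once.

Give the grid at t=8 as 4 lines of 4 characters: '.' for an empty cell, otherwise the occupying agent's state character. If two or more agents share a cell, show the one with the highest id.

BBA.
.B.B
AA..
.AA.

t=1: a0@(0,0):B a1@(0,1):B a2@(2,1):A a3@(3,2):A a4@(1,2):A a5@(3,1):A a6@(1,3):B a7@(1,1):B a8@(2,0):A
t=2: a0@(0,0):B a1@(0,1):B a2@(2,1):A a3@(3,2):A a4@(0,2):A a5@(3,1):A a6@(1,3):B a7@(1,1):B a8@(2,0):A
t=3: (unchanged — steady state)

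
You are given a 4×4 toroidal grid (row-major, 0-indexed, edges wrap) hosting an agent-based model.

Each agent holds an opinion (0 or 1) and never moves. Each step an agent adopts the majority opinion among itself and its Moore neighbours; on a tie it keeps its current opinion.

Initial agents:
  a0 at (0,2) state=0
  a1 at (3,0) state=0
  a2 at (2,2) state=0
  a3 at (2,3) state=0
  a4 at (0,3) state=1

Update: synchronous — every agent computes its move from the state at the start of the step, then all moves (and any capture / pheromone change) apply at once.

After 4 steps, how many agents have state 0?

5

t=1: a0@(0,2):0 a1@(3,0):0 a2@(2,2):0 a3@(2,3):0 a4@(0,3):0
t=2: (unchanged — steady state)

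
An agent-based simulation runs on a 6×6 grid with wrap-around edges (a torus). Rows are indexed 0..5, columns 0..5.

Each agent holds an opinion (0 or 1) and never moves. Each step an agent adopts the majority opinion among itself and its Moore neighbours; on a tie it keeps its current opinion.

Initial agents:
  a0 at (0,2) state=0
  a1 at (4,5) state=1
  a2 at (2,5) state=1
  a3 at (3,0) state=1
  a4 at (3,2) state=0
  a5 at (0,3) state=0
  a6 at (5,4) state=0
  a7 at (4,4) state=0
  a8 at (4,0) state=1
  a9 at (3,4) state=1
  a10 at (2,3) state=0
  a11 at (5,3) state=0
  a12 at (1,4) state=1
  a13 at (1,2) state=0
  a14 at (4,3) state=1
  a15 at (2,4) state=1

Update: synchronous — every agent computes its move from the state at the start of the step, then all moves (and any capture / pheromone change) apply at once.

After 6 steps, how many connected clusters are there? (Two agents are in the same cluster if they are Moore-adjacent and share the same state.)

2

t=1: a0@(0,2):0 a1@(4,5):1 a2@(2,5):1 a3@(3,0):1 a4@(3,2):0 a5@(0,3):0 a6@(5,4):0 a7@(4,4):0 a8@(4,0):1 a9@(3,4):1 a10@(2,3):0 a11@(5,3):0 a12@(1,4):1 a13@(1,2):0 a14@(4,3):0 a15@(2,4):1
t=2: (unchanged — steady state)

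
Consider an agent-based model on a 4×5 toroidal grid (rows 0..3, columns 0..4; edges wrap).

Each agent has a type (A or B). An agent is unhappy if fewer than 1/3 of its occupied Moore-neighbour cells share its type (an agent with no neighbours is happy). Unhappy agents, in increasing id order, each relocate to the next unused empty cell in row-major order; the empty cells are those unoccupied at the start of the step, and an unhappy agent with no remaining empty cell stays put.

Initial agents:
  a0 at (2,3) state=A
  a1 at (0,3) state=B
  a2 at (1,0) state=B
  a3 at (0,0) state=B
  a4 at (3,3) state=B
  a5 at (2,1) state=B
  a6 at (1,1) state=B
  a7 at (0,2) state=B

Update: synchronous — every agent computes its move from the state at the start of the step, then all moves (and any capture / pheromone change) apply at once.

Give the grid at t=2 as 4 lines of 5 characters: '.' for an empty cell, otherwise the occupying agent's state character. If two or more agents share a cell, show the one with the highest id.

t=1: a0@(0,1):A a1@(0,3):B a2@(1,0):B a3@(0,0):B a4@(3,3):B a5@(2,1):B a6@(1,1):B a7@(0,2):B
t=2: a0@(0,4):A a1@(0,3):B a2@(1,0):B a3@(0,0):B a4@(3,3):B a5@(2,1):B a6@(1,1):B a7@(0,2):B

B.BBA
BB...
.B...
...B.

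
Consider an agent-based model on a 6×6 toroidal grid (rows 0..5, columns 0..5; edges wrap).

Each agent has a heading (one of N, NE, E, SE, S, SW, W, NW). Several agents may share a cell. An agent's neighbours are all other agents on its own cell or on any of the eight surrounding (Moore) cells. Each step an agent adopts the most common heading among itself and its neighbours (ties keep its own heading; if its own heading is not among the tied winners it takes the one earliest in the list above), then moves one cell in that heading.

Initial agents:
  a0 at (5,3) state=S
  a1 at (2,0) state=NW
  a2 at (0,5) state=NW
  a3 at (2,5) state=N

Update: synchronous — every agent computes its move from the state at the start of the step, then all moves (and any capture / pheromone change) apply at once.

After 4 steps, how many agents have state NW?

2

t=1: a0@(0,3):S a1@(1,5):NW a2@(5,4):NW a3@(1,5):N
t=2: a0@(1,3):S a1@(0,4):NW a2@(4,3):NW a3@(0,5):N
t=3: a0@(2,3):S a1@(5,3):NW a2@(3,2):NW a3@(5,5):N
t=4: a0@(3,3):S a1@(4,2):NW a2@(2,1):NW a3@(4,5):N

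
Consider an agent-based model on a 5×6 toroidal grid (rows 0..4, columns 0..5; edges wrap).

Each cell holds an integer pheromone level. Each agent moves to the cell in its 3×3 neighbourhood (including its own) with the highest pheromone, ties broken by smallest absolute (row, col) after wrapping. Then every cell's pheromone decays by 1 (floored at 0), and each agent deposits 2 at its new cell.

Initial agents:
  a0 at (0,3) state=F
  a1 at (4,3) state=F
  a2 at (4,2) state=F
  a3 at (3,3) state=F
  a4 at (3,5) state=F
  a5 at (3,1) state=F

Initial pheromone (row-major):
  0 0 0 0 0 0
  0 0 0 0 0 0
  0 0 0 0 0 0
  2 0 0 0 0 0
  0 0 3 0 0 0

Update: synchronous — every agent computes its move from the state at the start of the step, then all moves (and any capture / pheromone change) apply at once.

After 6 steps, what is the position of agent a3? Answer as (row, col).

t=1: a0@(4,2) a1@(4,2) a2@(4,2) a3@(4,2) a4@(3,0) a5@(4,2) | pheromone: 0 0 0 0 0 0 / 0 0 0 0 0 0 / 0 0 0 0 0 0 / 3 0 0 0 0 0 / 0 0 12 0 0 0
t=2: a0@(4,2) a1@(4,2) a2@(4,2) a3@(4,2) a4@(3,0) a5@(4,2) | pheromone: 0 0 0 0 0 0 / 0 0 0 0 0 0 / 0 0 0 0 0 0 / 4 0 0 0 0 0 / 0 0 21 0 0 0
t=3: a0@(4,2) a1@(4,2) a2@(4,2) a3@(4,2) a4@(3,0) a5@(4,2) | pheromone: 0 0 0 0 0 0 / 0 0 0 0 0 0 / 0 0 0 0 0 0 / 5 0 0 0 0 0 / 0 0 30 0 0 0
t=4: a0@(4,2) a1@(4,2) a2@(4,2) a3@(4,2) a4@(3,0) a5@(4,2) | pheromone: 0 0 0 0 0 0 / 0 0 0 0 0 0 / 0 0 0 0 0 0 / 6 0 0 0 0 0 / 0 0 39 0 0 0
t=5: a0@(4,2) a1@(4,2) a2@(4,2) a3@(4,2) a4@(3,0) a5@(4,2) | pheromone: 0 0 0 0 0 0 / 0 0 0 0 0 0 / 0 0 0 0 0 0 / 7 0 0 0 0 0 / 0 0 48 0 0 0
t=6: a0@(4,2) a1@(4,2) a2@(4,2) a3@(4,2) a4@(3,0) a5@(4,2) | pheromone: 0 0 0 0 0 0 / 0 0 0 0 0 0 / 0 0 0 0 0 0 / 8 0 0 0 0 0 / 0 0 57 0 0 0

(4, 2)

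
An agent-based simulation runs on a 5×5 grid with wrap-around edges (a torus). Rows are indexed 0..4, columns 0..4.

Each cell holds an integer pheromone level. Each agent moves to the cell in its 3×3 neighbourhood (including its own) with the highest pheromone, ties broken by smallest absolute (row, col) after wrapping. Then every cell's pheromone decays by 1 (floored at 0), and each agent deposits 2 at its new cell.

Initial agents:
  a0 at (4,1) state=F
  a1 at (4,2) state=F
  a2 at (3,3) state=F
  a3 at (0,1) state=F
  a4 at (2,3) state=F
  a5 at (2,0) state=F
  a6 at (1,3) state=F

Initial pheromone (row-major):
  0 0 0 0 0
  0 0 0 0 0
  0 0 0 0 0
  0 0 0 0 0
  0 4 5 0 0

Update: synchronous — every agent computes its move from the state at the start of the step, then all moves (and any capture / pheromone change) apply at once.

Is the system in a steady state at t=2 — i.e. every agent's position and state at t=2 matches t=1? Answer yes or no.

no

t=1: a0@(4,2) a1@(4,2) a2@(4,2) a3@(4,2) a4@(1,2) a5@(1,0) a6@(0,2) | pheromone: 0 0 2 0 0 / 2 0 2 0 0 / 0 0 0 0 0 / 0 0 0 0 0 / 0 3 12 0 0
t=2: a0@(4,2) a1@(4,2) a2@(4,2) a3@(4,2) a4@(0,2) a5@(1,0) a6@(4,2) | pheromone: 0 0 3 0 0 / 3 0 1 0 0 / 0 0 0 0 0 / 0 0 0 0 0 / 0 2 21 0 0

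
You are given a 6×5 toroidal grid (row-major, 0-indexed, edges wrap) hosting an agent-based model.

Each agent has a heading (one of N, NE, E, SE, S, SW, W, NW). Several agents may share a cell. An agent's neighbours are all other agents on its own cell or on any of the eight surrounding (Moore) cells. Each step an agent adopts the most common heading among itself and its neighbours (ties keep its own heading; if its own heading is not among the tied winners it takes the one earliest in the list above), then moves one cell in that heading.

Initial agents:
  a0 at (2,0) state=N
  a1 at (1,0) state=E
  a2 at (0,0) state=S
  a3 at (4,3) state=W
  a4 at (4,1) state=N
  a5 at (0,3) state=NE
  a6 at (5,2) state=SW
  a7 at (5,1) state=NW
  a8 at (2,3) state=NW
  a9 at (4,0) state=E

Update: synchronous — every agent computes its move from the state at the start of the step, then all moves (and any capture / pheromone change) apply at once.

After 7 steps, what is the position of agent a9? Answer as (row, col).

t=1: a0@(1,0):N a1@(1,1):E a2@(1,0):S a3@(4,2):W a4@(3,1):N a5@(5,4):NE a6@(0,1):SW a7@(4,0):NW a8@(1,2):NW a9@(4,1):E
t=2: a0@(0,0):N a1@(1,2):E a2@(2,0):S a3@(4,1):W a4@(2,1):N a5@(4,0):NE a6@(1,0):SW a7@(3,4):NW a8@(0,1):NW a9@(4,2):E
t=3: a0@(5,0):N a1@(1,3):E a2@(3,0):S a3@(4,0):W a4@(1,1):N a5@(3,1):NE a6@(0,0):N a7@(2,3):NW a8@(5,0):NW a9@(4,3):E
t=4: a0@(4,0):N a1@(1,4):E a2@(4,0):S a3@(4,4):W a4@(0,1):N a5@(2,2):NE a6@(5,0):N a7@(1,2):NW a8@(4,0):N a9@(4,4):E
t=5: a0@(3,0):N a1@(1,0):E a2@(3,0):N a3@(3,4):N a4@(5,1):N a5@(1,3):NE a6@(4,0):N a7@(0,1):NW a8@(3,0):N a9@(3,4):N
t=6: a0@(2,0):N a1@(1,1):E a2@(2,0):N a3@(2,4):N a4@(4,1):N a5@(0,4):NE a6@(3,0):N a7@(5,0):NW a8@(2,0):N a9@(2,4):N
t=7: a0@(1,0):N a1@(0,1):N a2@(1,0):N a3@(1,4):N a4@(3,1):N a5@(5,0):NE a6@(2,0):N a7@(4,4):NW a8@(1,0):N a9@(1,4):N

(1, 4)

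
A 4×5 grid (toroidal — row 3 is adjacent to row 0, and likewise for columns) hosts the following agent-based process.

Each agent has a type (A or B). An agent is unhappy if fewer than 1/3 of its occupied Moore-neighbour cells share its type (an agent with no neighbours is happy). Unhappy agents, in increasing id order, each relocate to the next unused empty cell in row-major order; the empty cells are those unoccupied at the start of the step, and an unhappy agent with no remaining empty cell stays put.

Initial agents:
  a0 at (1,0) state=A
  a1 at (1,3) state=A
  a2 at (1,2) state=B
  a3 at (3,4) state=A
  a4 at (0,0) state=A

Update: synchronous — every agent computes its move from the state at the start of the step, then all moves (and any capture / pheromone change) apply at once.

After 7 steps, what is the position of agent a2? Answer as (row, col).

(0, 2)

t=1: a0@(1,0):A a1@(0,1):A a2@(0,2):B a3@(3,4):A a4@(0,0):A
t=2: a0@(1,0):A a1@(0,1):A a2@(0,3):B a3@(3,4):A a4@(0,0):A
t=3: a0@(1,0):A a1@(0,1):A a2@(0,2):B a3@(3,4):A a4@(0,0):A
t=4: a0@(1,0):A a1@(0,1):A a2@(0,3):B a3@(3,4):A a4@(0,0):A
t=5: a0@(1,0):A a1@(0,1):A a2@(0,2):B a3@(3,4):A a4@(0,0):A
t=6: a0@(1,0):A a1@(0,1):A a2@(0,3):B a3@(3,4):A a4@(0,0):A
t=7: a0@(1,0):A a1@(0,1):A a2@(0,2):B a3@(3,4):A a4@(0,0):A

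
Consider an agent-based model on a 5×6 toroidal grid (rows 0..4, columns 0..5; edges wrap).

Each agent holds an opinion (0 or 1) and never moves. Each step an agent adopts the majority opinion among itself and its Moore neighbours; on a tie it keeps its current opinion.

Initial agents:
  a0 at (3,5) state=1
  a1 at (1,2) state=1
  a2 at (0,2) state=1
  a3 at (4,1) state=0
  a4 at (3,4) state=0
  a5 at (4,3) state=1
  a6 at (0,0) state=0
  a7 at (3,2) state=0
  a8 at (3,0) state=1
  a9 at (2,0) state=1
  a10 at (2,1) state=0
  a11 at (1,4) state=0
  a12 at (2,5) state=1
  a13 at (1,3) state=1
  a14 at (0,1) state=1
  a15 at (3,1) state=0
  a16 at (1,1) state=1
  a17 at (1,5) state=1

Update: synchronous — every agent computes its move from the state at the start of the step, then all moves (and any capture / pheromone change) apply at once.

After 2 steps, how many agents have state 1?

t=1: a0@(3,5):1 a1@(1,2):1 a2@(0,2):1 a3@(4,1):0 a4@(3,4):1 a5@(4,3):1 a6@(0,0):1 a7@(3,2):0 a8@(3,0):1 a9@(2,0):1 a10@(2,1):1 a11@(1,4):1 a12@(2,5):1 a13@(1,3):1 a14@(0,1):1 a15@(3,1):0 a16@(1,1):1 a17@(1,5):1
t=2: a0@(3,5):1 a1@(1,2):1 a2@(0,2):1 a3@(4,1):1 a4@(3,4):1 a5@(4,3):1 a6@(0,0):1 a7@(3,2):0 a8@(3,0):1 a9@(2,0):1 a10@(2,1):1 a11@(1,4):1 a12@(2,5):1 a13@(1,3):1 a14@(0,1):1 a15@(3,1):0 a16@(1,1):1 a17@(1,5):1

16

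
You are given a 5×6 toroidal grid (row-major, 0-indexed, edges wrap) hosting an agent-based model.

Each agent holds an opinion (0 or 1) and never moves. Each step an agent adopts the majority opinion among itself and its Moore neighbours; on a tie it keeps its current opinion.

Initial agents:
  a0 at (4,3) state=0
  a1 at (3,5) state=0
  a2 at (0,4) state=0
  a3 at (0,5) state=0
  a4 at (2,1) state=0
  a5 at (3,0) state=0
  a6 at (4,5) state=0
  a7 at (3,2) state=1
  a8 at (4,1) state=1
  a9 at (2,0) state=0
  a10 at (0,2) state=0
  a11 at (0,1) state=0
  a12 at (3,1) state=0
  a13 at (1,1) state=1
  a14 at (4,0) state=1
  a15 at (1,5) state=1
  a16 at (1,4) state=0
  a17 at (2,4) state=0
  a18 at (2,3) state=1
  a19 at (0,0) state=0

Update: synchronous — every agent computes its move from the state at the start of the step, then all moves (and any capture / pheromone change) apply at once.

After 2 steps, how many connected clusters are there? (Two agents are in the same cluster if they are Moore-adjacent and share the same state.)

t=1: a0@(4,3):0 a1@(3,5):0 a2@(0,4):0 a3@(0,5):0 a4@(2,1):0 a5@(3,0):0 a6@(4,5):0 a7@(3,2):1 a8@(4,1):0 a9@(2,0):0 a10@(0,2):0 a11@(0,1):0 a12@(3,1):0 a13@(1,1):0 a14@(4,0):0 a15@(1,5):0 a16@(1,4):0 a17@(2,4):0 a18@(2,3):1 a19@(0,0):0
t=2: a0@(4,3):0 a1@(3,5):0 a2@(0,4):0 a3@(0,5):0 a4@(2,1):0 a5@(3,0):0 a6@(4,5):0 a7@(3,2):0 a8@(4,1):0 a9@(2,0):0 a10@(0,2):0 a11@(0,1):0 a12@(3,1):0 a13@(1,1):0 a14@(4,0):0 a15@(1,5):0 a16@(1,4):0 a17@(2,4):0 a18@(2,3):1 a19@(0,0):0

2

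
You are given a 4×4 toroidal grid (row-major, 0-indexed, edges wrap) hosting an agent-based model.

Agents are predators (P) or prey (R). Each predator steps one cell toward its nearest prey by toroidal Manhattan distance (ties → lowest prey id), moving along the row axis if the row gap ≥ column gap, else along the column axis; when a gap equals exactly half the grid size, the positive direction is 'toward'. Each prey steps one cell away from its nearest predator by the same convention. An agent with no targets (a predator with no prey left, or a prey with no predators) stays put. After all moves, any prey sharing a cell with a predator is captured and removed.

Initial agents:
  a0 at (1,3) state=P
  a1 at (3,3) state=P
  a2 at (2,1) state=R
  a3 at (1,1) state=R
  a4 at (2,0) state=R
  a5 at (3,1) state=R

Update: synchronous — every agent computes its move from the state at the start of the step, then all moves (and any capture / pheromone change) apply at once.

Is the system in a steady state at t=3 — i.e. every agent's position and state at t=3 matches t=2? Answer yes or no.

t=1: a0@(1,0):P a1@(2,3):P a2@(2,0):R a4@(3,0):R a5@(3,0):R
t=2: a0@(2,0):P a1@(2,0):P a2@(3,0):R
t=3: a0@(3,0):P a1@(3,0):P a2@(0,0):R

no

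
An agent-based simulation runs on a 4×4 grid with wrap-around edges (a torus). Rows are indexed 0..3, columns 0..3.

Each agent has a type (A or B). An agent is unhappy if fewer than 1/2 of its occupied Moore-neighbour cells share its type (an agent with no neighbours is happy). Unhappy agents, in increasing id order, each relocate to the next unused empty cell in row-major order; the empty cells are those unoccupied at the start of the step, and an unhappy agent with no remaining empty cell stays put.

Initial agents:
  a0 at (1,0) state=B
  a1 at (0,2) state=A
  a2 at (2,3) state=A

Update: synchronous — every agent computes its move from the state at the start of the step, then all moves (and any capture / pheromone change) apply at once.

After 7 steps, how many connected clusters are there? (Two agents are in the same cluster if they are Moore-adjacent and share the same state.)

2

t=1: a0@(0,0):B a1@(0,2):A a2@(0,1):A
t=2: a0@(0,3):B a1@(0,2):A a2@(0,1):A
t=3: a0@(0,0):B a1@(0,2):A a2@(0,1):A
t=4: a0@(0,3):B a1@(0,2):A a2@(0,1):A
t=5: a0@(0,0):B a1@(0,2):A a2@(0,1):A
t=6: a0@(0,3):B a1@(0,2):A a2@(0,1):A
t=7: a0@(0,0):B a1@(0,2):A a2@(0,1):A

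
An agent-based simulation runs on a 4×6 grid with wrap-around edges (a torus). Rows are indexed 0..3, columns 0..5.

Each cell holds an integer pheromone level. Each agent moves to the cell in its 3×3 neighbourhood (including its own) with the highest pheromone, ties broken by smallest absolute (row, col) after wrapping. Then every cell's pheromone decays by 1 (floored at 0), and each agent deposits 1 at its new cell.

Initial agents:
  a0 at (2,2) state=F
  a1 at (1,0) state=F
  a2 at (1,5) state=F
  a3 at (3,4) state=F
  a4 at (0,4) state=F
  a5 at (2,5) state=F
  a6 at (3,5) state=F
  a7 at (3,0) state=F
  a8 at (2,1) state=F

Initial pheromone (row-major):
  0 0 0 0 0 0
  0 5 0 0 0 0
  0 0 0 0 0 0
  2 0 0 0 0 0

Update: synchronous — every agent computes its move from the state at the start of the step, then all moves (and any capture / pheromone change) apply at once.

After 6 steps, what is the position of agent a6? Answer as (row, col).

(3, 0)

t=1: a0@(1,1) a1@(1,1) a2@(0,0) a3@(0,3) a4@(0,3) a5@(3,0) a6@(3,0) a7@(3,0) a8@(1,1) | pheromone: 1 0 0 2 0 0 / 0 7 0 0 0 0 / 0 0 0 0 0 0 / 4 0 0 0 0 0
t=2: a0@(1,1) a1@(1,1) a2@(1,1) a3@(0,3) a4@(0,3) a5@(3,0) a6@(3,0) a7@(3,0) a8@(1,1) | pheromone: 0 0 0 3 0 0 / 0 10 0 0 0 0 / 0 0 0 0 0 0 / 6 0 0 0 0 0
t=3: a0@(1,1) a1@(1,1) a2@(1,1) a3@(0,3) a4@(0,3) a5@(3,0) a6@(3,0) a7@(3,0) a8@(1,1) | pheromone: 0 0 0 4 0 0 / 0 13 0 0 0 0 / 0 0 0 0 0 0 / 8 0 0 0 0 0
t=4: a0@(1,1) a1@(1,1) a2@(1,1) a3@(0,3) a4@(0,3) a5@(3,0) a6@(3,0) a7@(3,0) a8@(1,1) | pheromone: 0 0 0 5 0 0 / 0 16 0 0 0 0 / 0 0 0 0 0 0 / 10 0 0 0 0 0
t=5: a0@(1,1) a1@(1,1) a2@(1,1) a3@(0,3) a4@(0,3) a5@(3,0) a6@(3,0) a7@(3,0) a8@(1,1) | pheromone: 0 0 0 6 0 0 / 0 19 0 0 0 0 / 0 0 0 0 0 0 / 12 0 0 0 0 0
t=6: a0@(1,1) a1@(1,1) a2@(1,1) a3@(0,3) a4@(0,3) a5@(3,0) a6@(3,0) a7@(3,0) a8@(1,1) | pheromone: 0 0 0 7 0 0 / 0 22 0 0 0 0 / 0 0 0 0 0 0 / 14 0 0 0 0 0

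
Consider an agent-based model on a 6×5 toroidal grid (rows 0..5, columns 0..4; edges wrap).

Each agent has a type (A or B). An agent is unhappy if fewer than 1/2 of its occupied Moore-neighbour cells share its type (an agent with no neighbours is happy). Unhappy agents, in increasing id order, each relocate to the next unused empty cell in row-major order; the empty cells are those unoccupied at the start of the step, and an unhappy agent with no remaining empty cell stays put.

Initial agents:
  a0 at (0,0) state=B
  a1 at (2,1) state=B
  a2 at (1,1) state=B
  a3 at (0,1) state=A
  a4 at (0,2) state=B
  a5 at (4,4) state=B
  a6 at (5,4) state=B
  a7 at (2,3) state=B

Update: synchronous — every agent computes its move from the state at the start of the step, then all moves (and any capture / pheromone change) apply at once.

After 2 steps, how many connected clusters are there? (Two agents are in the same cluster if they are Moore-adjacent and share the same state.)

t=1: a0@(0,0):B a1@(2,1):B a2@(1,1):B a3@(0,3):A a4@(0,2):B a5@(4,4):B a6@(5,4):B a7@(2,3):B
t=2: a0@(0,0):B a1@(2,1):B a2@(1,1):B a3@(0,1):A a4@(0,2):B a5@(4,4):B a6@(5,4):B a7@(2,3):B

3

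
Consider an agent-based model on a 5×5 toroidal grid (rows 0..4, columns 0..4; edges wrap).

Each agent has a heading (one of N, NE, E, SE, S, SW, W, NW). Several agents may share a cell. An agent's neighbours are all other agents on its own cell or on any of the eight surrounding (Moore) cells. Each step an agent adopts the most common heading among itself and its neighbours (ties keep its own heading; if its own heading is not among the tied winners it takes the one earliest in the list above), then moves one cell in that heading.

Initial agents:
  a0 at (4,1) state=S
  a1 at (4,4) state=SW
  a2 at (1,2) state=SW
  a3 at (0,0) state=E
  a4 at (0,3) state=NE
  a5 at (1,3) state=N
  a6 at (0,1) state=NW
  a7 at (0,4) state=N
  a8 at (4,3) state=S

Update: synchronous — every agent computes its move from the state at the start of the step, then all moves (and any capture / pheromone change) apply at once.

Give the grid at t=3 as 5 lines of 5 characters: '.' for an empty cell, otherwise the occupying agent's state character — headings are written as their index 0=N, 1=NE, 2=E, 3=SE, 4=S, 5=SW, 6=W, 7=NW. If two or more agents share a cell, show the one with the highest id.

t=1: a0@(0,1):S a1@(0,3):SW a2@(2,1):SW a3@(0,1):E a4@(4,3):N a5@(0,3):N a6@(4,0):NW a7@(4,4):N a8@(0,3):S
t=2: a0@(1,1):S a1@(4,3):N a2@(3,0):SW a3@(0,2):E a4@(3,3):N a5@(4,3):N a6@(3,4):NW a7@(3,4):N a8@(4,3):N
t=3: a0@(2,1):S a1@(3,3):N a2@(4,4):SW a3@(4,2):N a4@(2,3):N a5@(3,3):N a6@(2,4):N a7@(2,4):N a8@(3,3):N

.....
.....
.4.00
...0.
..0.5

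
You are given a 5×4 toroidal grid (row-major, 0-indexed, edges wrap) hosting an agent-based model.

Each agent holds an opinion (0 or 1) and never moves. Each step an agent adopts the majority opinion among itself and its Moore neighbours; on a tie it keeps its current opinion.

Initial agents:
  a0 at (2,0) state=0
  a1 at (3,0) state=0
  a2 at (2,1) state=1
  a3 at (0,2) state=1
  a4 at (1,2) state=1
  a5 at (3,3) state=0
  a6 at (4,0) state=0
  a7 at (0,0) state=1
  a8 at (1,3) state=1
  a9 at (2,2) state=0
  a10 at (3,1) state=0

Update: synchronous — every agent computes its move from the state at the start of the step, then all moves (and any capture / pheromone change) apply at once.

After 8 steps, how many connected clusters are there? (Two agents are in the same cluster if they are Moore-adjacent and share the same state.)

t=1: a0@(2,0):0 a1@(3,0):0 a2@(2,1):0 a3@(0,2):1 a4@(1,2):1 a5@(3,3):0 a6@(4,0):0 a7@(0,0):1 a8@(1,3):1 a9@(2,2):0 a10@(3,1):0
t=2: (unchanged — steady state)

2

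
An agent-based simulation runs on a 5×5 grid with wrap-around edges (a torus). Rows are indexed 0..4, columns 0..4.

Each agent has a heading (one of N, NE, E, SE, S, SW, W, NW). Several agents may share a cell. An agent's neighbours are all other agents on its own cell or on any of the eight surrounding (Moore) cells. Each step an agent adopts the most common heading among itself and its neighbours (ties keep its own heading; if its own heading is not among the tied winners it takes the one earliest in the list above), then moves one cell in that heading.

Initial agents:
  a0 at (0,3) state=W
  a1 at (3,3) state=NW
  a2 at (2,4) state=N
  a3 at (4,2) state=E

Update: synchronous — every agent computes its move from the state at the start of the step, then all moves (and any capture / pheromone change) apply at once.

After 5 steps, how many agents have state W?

t=1: a0@(0,2):W a1@(2,2):NW a2@(1,4):N a3@(4,3):E
t=2: a0@(0,1):W a1@(1,1):NW a2@(0,4):N a3@(4,4):E
t=3: a0@(0,0):W a1@(0,0):NW a2@(4,4):N a3@(4,0):E
t=4: a0@(0,4):W a1@(4,4):NW a2@(3,4):N a3@(4,1):E
t=5: a0@(0,3):W a1@(3,3):NW a2@(2,4):N a3@(4,2):E

1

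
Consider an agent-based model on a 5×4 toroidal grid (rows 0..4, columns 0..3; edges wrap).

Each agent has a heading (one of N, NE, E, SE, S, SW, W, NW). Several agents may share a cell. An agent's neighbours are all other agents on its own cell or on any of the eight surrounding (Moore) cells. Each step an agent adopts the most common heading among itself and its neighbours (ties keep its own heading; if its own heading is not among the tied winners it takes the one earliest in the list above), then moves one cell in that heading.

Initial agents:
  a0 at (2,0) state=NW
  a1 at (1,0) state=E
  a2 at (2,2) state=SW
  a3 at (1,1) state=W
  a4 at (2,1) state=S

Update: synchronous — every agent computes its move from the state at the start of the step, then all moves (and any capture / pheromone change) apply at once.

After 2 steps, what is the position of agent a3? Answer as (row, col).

t=1: a0@(1,3):NW a1@(1,1):E a2@(3,1):SW a3@(1,0):W a4@(3,1):S
t=2: a0@(0,2):NW a1@(1,2):E a2@(4,0):SW a3@(1,3):W a4@(4,1):S

(1, 3)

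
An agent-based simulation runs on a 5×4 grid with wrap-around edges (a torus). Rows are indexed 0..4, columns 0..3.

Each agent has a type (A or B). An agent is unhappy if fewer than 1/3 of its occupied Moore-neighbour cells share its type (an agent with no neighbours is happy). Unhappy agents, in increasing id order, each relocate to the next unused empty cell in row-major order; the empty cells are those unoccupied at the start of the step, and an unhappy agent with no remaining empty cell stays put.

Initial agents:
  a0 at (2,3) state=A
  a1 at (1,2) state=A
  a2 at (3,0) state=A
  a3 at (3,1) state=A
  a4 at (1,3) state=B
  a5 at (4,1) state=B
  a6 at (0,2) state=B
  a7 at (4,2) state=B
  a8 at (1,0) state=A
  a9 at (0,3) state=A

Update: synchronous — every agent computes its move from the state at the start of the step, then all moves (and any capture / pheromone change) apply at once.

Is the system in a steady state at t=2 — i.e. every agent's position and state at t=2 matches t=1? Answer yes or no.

t=1: a0@(2,3):A a1@(1,2):A a2@(3,0):A a3@(3,1):A a4@(0,0):B a5@(4,1):B a6@(0,2):B a7@(4,2):B a8@(1,0):A a9@(0,3):A
t=2: (unchanged — steady state)

yes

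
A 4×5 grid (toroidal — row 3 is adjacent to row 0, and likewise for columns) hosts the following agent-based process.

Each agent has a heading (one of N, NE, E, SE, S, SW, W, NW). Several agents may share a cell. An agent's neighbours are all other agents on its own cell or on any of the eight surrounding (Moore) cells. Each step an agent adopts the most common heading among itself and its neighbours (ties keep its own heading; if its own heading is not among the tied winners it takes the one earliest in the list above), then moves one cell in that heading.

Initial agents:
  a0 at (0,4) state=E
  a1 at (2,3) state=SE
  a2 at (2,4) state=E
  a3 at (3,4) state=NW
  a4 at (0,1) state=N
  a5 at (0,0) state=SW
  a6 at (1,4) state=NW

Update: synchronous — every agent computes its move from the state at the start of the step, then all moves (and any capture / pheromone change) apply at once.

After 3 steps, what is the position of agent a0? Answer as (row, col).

t=1: a0@(3,3):NW a1@(1,2):NW a2@(1,3):NW a3@(3,0):E a4@(3,1):N a5@(3,4):NW a6@(1,0):E
t=2: a0@(2,2):NW a1@(0,1):NW a2@(0,2):NW a3@(3,1):E a4@(2,1):N a5@(2,3):NW a6@(1,1):E
t=3: a0@(1,1):NW a1@(3,0):NW a2@(3,1):NW a3@(2,0):NW a4@(2,2):E a5@(1,2):NW a6@(0,0):NW

(1, 1)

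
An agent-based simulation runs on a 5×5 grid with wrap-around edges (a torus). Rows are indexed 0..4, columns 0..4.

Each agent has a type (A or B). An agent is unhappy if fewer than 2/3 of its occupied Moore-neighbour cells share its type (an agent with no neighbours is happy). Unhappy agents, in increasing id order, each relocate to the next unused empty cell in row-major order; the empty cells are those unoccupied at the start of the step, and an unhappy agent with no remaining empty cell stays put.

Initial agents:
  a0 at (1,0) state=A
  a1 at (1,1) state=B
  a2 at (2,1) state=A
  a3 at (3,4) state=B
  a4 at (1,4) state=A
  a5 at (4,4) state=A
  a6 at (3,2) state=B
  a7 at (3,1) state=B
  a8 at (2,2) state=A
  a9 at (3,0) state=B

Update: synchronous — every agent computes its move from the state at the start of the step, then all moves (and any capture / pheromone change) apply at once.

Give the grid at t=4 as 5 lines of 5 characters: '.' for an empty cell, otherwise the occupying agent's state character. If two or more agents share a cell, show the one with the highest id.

A....
.BB..
.ABAA
BAB..
.....

t=1: a0@(1,0):A a1@(0,0):B a2@(0,1):A a3@(0,2):B a4@(1,4):A a5@(0,3):A a6@(0,4):B a7@(1,2):B a8@(1,3):A a9@(2,0):B
t=2: a0@(1,1):A a1@(2,1):B a2@(2,2):A a3@(2,3):B a4@(2,4):A a5@(3,0):A a6@(3,1):B a7@(3,2):B a8@(3,3):A a9@(3,4):B
t=3: a0@(0,0):A a1@(0,1):B a2@(0,2):A a3@(0,3):B a4@(0,4):A a5@(1,0):A a6@(1,2):B a7@(1,3):B a8@(1,4):A a9@(2,0):B
t=4: a0@(0,0):A a1@(1,1):B a2@(2,1):A a3@(2,2):B a4@(2,3):A a5@(2,4):A a6@(1,2):B a7@(3,0):B a8@(3,1):A a9@(3,2):B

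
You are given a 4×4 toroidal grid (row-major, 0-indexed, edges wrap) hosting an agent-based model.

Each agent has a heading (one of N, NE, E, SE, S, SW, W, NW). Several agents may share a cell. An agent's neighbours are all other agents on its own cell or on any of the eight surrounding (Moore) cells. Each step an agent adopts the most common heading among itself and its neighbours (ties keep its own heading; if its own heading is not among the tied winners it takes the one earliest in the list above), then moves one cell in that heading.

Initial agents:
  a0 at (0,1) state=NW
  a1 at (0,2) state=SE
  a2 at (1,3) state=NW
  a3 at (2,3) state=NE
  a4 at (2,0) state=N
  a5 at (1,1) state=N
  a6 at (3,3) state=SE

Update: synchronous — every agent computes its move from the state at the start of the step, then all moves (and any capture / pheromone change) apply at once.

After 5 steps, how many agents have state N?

t=1: a0@(3,0):NW a1@(1,3):SE a2@(0,2):NW a3@(1,0):NE a4@(1,0):N a5@(0,1):N a6@(0,0):SE
t=2: a0@(2,3):NW a1@(2,0):SE a2@(3,1):NW a3@(0,0):N a4@(0,0):N a5@(3,1):N a6@(1,1):SE
t=3: a0@(1,2):NW a1@(3,1):SE a2@(2,1):N a3@(3,0):N a4@(3,0):N a5@(2,1):N a6@(2,2):SE
t=4: a0@(0,2):N a1@(2,1):N a2@(1,1):N a3@(2,0):N a4@(2,0):N a5@(1,1):N a6@(3,3):SE
t=5: a0@(3,2):N a1@(1,1):N a2@(0,1):N a3@(1,0):N a4@(1,0):N a5@(0,1):N a6@(2,3):N

7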